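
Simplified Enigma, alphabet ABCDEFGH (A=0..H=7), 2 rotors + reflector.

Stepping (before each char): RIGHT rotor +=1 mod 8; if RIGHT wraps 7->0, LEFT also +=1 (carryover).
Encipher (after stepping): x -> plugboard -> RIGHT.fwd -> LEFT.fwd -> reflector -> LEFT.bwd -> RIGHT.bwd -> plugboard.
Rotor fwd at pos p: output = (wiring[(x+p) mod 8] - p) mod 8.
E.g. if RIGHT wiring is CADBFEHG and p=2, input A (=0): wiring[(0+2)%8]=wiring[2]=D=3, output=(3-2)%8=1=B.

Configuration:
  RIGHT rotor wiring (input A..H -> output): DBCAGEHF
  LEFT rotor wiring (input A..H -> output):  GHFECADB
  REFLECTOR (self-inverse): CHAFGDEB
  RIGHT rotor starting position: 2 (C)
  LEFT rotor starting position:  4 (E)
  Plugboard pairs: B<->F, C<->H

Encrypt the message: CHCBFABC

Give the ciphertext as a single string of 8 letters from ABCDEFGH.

Answer: DBHCBEEA

Derivation:
Char 1 ('C'): step: R->3, L=4; C->plug->H->R->H->L->A->refl->C->L'->E->R'->D->plug->D
Char 2 ('H'): step: R->4, L=4; H->plug->C->R->D->L->F->refl->D->L'->F->R'->F->plug->B
Char 3 ('C'): step: R->5, L=4; C->plug->H->R->B->L->E->refl->G->L'->A->R'->C->plug->H
Char 4 ('B'): step: R->6, L=4; B->plug->F->R->C->L->H->refl->B->L'->G->R'->H->plug->C
Char 5 ('F'): step: R->7, L=4; F->plug->B->R->E->L->C->refl->A->L'->H->R'->F->plug->B
Char 6 ('A'): step: R->0, L->5 (L advanced); A->plug->A->R->D->L->B->refl->H->L'->G->R'->E->plug->E
Char 7 ('B'): step: R->1, L=5; B->plug->F->R->G->L->H->refl->B->L'->D->R'->E->plug->E
Char 8 ('C'): step: R->2, L=5; C->plug->H->R->H->L->F->refl->D->L'->A->R'->A->plug->A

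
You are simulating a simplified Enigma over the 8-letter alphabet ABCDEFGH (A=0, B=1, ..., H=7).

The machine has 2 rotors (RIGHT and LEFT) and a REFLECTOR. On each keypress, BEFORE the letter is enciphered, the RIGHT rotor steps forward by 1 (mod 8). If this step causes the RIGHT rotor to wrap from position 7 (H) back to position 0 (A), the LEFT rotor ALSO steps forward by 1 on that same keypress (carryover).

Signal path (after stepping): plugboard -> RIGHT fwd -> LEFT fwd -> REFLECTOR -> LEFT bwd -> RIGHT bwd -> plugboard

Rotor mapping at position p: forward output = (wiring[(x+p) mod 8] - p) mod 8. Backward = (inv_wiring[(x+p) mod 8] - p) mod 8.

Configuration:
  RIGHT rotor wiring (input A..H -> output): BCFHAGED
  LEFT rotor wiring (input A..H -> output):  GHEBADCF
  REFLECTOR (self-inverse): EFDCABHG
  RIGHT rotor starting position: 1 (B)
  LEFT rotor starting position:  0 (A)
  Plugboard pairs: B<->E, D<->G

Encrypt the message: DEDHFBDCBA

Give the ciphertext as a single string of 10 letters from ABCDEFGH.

Answer: AFCEHFADCG

Derivation:
Char 1 ('D'): step: R->2, L=0; D->plug->G->R->H->L->F->refl->B->L'->D->R'->A->plug->A
Char 2 ('E'): step: R->3, L=0; E->plug->B->R->F->L->D->refl->C->L'->G->R'->F->plug->F
Char 3 ('D'): step: R->4, L=0; D->plug->G->R->B->L->H->refl->G->L'->A->R'->C->plug->C
Char 4 ('H'): step: R->5, L=0; H->plug->H->R->D->L->B->refl->F->L'->H->R'->B->plug->E
Char 5 ('F'): step: R->6, L=0; F->plug->F->R->B->L->H->refl->G->L'->A->R'->H->plug->H
Char 6 ('B'): step: R->7, L=0; B->plug->E->R->A->L->G->refl->H->L'->B->R'->F->plug->F
Char 7 ('D'): step: R->0, L->1 (L advanced); D->plug->G->R->E->L->C->refl->D->L'->B->R'->A->plug->A
Char 8 ('C'): step: R->1, L=1; C->plug->C->R->G->L->E->refl->A->L'->C->R'->G->plug->D
Char 9 ('B'): step: R->2, L=1; B->plug->E->R->C->L->A->refl->E->L'->G->R'->C->plug->C
Char 10 ('A'): step: R->3, L=1; A->plug->A->R->E->L->C->refl->D->L'->B->R'->D->plug->G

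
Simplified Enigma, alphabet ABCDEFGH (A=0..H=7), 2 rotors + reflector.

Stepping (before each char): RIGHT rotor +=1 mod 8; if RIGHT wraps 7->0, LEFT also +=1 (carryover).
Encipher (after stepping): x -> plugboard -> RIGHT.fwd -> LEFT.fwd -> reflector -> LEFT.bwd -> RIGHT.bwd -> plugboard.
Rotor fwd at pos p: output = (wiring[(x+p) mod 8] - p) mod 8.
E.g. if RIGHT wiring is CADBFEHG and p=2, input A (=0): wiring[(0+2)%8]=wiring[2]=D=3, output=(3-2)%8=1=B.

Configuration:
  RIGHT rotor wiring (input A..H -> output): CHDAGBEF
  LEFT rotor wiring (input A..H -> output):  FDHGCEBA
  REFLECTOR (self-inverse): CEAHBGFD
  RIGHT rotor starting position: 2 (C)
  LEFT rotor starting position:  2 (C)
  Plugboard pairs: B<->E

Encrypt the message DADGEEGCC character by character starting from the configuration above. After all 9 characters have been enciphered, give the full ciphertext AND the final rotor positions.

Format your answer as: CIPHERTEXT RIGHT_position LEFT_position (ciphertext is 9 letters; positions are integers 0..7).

Answer: FFCBGAFFA 3 3

Derivation:
Char 1 ('D'): step: R->3, L=2; D->plug->D->R->B->L->E->refl->B->L'->H->R'->F->plug->F
Char 2 ('A'): step: R->4, L=2; A->plug->A->R->C->L->A->refl->C->L'->D->R'->F->plug->F
Char 3 ('D'): step: R->5, L=2; D->plug->D->R->F->L->G->refl->F->L'->A->R'->C->plug->C
Char 4 ('G'): step: R->6, L=2; G->plug->G->R->A->L->F->refl->G->L'->F->R'->E->plug->B
Char 5 ('E'): step: R->7, L=2; E->plug->B->R->D->L->C->refl->A->L'->C->R'->G->plug->G
Char 6 ('E'): step: R->0, L->3 (L advanced); E->plug->B->R->H->L->E->refl->B->L'->C->R'->A->plug->A
Char 7 ('G'): step: R->1, L=3; G->plug->G->R->E->L->F->refl->G->L'->D->R'->F->plug->F
Char 8 ('C'): step: R->2, L=3; C->plug->C->R->E->L->F->refl->G->L'->D->R'->F->plug->F
Char 9 ('C'): step: R->3, L=3; C->plug->C->R->G->L->A->refl->C->L'->F->R'->A->plug->A
Final: ciphertext=FFCBGAFFA, RIGHT=3, LEFT=3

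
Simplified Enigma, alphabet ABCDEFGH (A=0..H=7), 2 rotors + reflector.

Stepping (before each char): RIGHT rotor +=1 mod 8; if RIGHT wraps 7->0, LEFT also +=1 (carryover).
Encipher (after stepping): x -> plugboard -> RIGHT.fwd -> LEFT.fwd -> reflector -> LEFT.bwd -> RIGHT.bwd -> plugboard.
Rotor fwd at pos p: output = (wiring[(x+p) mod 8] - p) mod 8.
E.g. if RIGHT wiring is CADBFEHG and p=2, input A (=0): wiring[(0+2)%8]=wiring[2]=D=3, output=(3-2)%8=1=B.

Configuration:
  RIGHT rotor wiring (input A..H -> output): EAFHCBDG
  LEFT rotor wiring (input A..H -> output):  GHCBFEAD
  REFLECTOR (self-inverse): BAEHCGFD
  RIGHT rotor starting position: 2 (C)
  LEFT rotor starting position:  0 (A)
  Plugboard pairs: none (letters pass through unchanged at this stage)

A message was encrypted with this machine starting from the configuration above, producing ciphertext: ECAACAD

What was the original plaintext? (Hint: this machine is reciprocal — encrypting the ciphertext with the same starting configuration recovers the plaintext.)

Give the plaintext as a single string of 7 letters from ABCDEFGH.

Char 1 ('E'): step: R->3, L=0; E->plug->E->R->D->L->B->refl->A->L'->G->R'->C->plug->C
Char 2 ('C'): step: R->4, L=0; C->plug->C->R->H->L->D->refl->H->L'->B->R'->G->plug->G
Char 3 ('A'): step: R->5, L=0; A->plug->A->R->E->L->F->refl->G->L'->A->R'->F->plug->F
Char 4 ('A'): step: R->6, L=0; A->plug->A->R->F->L->E->refl->C->L'->C->R'->D->plug->D
Char 5 ('C'): step: R->7, L=0; C->plug->C->R->B->L->H->refl->D->L'->H->R'->A->plug->A
Char 6 ('A'): step: R->0, L->1 (L advanced); A->plug->A->R->E->L->D->refl->H->L'->F->R'->C->plug->C
Char 7 ('D'): step: R->1, L=1; D->plug->D->R->B->L->B->refl->A->L'->C->R'->F->plug->F

Answer: CGFDACF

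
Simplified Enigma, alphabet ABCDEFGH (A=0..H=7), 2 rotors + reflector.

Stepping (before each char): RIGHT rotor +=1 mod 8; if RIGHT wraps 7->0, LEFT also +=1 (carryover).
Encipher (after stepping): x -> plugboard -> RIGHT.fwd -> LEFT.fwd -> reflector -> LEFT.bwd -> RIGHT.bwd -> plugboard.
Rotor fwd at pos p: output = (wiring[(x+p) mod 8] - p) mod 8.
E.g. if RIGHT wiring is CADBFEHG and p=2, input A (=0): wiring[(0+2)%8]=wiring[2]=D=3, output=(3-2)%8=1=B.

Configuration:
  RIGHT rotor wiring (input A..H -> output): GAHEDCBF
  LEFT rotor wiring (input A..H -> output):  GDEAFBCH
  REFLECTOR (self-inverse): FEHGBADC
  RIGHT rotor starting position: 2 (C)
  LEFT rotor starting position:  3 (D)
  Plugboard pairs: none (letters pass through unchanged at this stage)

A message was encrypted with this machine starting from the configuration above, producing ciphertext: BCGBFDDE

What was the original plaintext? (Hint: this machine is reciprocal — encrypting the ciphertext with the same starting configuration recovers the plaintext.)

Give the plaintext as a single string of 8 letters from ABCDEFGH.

Answer: DEBHBHCD

Derivation:
Char 1 ('B'): step: R->3, L=3; B->plug->B->R->A->L->F->refl->A->L'->G->R'->D->plug->D
Char 2 ('C'): step: R->4, L=3; C->plug->C->R->F->L->D->refl->G->L'->C->R'->E->plug->E
Char 3 ('G'): step: R->5, L=3; G->plug->G->R->H->L->B->refl->E->L'->E->R'->B->plug->B
Char 4 ('B'): step: R->6, L=3; B->plug->B->R->H->L->B->refl->E->L'->E->R'->H->plug->H
Char 5 ('F'): step: R->7, L=3; F->plug->F->R->E->L->E->refl->B->L'->H->R'->B->plug->B
Char 6 ('D'): step: R->0, L->4 (L advanced); D->plug->D->R->E->L->C->refl->H->L'->F->R'->H->plug->H
Char 7 ('D'): step: R->1, L=4; D->plug->D->R->C->L->G->refl->D->L'->D->R'->C->plug->C
Char 8 ('E'): step: R->2, L=4; E->plug->E->R->H->L->E->refl->B->L'->A->R'->D->plug->D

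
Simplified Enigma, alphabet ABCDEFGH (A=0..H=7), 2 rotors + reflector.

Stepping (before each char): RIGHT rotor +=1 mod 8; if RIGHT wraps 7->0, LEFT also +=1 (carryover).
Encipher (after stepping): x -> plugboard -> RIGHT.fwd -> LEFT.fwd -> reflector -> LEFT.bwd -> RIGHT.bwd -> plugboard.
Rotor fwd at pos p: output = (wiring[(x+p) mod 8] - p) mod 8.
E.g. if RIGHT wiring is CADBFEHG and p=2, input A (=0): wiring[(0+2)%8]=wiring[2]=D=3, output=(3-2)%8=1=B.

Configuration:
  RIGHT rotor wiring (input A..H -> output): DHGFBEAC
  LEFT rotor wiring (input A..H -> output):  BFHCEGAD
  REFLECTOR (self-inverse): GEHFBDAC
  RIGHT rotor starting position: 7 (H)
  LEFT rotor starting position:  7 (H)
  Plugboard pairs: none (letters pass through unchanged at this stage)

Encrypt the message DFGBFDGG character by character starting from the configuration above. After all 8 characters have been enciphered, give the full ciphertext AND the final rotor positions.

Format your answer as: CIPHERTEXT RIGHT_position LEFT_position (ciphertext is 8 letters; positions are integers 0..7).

Answer: CGCDGCAE 7 0

Derivation:
Char 1 ('D'): step: R->0, L->0 (L advanced); D->plug->D->R->F->L->G->refl->A->L'->G->R'->C->plug->C
Char 2 ('F'): step: R->1, L=0; F->plug->F->R->H->L->D->refl->F->L'->B->R'->G->plug->G
Char 3 ('G'): step: R->2, L=0; G->plug->G->R->B->L->F->refl->D->L'->H->R'->C->plug->C
Char 4 ('B'): step: R->3, L=0; B->plug->B->R->G->L->A->refl->G->L'->F->R'->D->plug->D
Char 5 ('F'): step: R->4, L=0; F->plug->F->R->D->L->C->refl->H->L'->C->R'->G->plug->G
Char 6 ('D'): step: R->5, L=0; D->plug->D->R->G->L->A->refl->G->L'->F->R'->C->plug->C
Char 7 ('G'): step: R->6, L=0; G->plug->G->R->D->L->C->refl->H->L'->C->R'->A->plug->A
Char 8 ('G'): step: R->7, L=0; G->plug->G->R->F->L->G->refl->A->L'->G->R'->E->plug->E
Final: ciphertext=CGCDGCAE, RIGHT=7, LEFT=0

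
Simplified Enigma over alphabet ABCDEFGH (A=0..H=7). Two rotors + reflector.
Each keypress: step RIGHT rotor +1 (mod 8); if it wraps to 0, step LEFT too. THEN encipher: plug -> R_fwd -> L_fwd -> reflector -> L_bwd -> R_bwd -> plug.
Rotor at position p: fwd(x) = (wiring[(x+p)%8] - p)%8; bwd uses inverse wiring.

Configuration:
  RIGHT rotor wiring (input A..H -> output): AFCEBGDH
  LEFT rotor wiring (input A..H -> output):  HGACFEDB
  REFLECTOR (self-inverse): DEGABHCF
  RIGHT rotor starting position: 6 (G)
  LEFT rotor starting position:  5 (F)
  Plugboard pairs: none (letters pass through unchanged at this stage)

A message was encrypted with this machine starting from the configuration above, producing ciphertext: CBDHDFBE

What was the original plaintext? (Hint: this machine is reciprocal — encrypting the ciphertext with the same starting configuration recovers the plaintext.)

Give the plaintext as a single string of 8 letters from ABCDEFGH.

Answer: ACGEBDED

Derivation:
Char 1 ('C'): step: R->7, L=5; C->plug->C->R->G->L->F->refl->H->L'->A->R'->A->plug->A
Char 2 ('B'): step: R->0, L->6 (L advanced); B->plug->B->R->F->L->E->refl->B->L'->C->R'->C->plug->C
Char 3 ('D'): step: R->1, L=6; D->plug->D->R->A->L->F->refl->H->L'->G->R'->G->plug->G
Char 4 ('H'): step: R->2, L=6; H->plug->H->R->D->L->A->refl->D->L'->B->R'->E->plug->E
Char 5 ('D'): step: R->3, L=6; D->plug->D->R->A->L->F->refl->H->L'->G->R'->B->plug->B
Char 6 ('F'): step: R->4, L=6; F->plug->F->R->B->L->D->refl->A->L'->D->R'->D->plug->D
Char 7 ('B'): step: R->5, L=6; B->plug->B->R->G->L->H->refl->F->L'->A->R'->E->plug->E
Char 8 ('E'): step: R->6, L=6; E->plug->E->R->E->L->C->refl->G->L'->H->R'->D->plug->D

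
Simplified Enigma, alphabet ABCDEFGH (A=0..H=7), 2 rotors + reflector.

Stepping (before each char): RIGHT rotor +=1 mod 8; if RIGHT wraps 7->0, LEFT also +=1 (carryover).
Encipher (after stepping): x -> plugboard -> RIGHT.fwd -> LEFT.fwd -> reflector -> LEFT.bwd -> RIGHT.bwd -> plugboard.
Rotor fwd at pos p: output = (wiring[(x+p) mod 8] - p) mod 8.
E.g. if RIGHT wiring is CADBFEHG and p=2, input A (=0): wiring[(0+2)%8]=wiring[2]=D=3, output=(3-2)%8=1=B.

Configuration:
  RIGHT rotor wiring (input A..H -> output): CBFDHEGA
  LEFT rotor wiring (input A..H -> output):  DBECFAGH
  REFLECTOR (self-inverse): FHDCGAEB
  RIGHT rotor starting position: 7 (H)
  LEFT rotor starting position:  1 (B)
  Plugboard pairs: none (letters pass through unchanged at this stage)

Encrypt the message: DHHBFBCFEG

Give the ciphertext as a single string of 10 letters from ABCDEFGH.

Char 1 ('D'): step: R->0, L->2 (L advanced); D->plug->D->R->D->L->G->refl->E->L'->E->R'->F->plug->F
Char 2 ('H'): step: R->1, L=2; H->plug->H->R->B->L->A->refl->F->L'->F->R'->F->plug->F
Char 3 ('H'): step: R->2, L=2; H->plug->H->R->H->L->H->refl->B->L'->G->R'->F->plug->F
Char 4 ('B'): step: R->3, L=2; B->plug->B->R->E->L->E->refl->G->L'->D->R'->D->plug->D
Char 5 ('F'): step: R->4, L=2; F->plug->F->R->F->L->F->refl->A->L'->B->R'->G->plug->G
Char 6 ('B'): step: R->5, L=2; B->plug->B->R->B->L->A->refl->F->L'->F->R'->D->plug->D
Char 7 ('C'): step: R->6, L=2; C->plug->C->R->E->L->E->refl->G->L'->D->R'->D->plug->D
Char 8 ('F'): step: R->7, L=2; F->plug->F->R->A->L->C->refl->D->L'->C->R'->C->plug->C
Char 9 ('E'): step: R->0, L->3 (L advanced); E->plug->E->R->H->L->B->refl->H->L'->A->R'->H->plug->H
Char 10 ('G'): step: R->1, L=3; G->plug->G->R->H->L->B->refl->H->L'->A->R'->A->plug->A

Answer: FFFDGDDCHA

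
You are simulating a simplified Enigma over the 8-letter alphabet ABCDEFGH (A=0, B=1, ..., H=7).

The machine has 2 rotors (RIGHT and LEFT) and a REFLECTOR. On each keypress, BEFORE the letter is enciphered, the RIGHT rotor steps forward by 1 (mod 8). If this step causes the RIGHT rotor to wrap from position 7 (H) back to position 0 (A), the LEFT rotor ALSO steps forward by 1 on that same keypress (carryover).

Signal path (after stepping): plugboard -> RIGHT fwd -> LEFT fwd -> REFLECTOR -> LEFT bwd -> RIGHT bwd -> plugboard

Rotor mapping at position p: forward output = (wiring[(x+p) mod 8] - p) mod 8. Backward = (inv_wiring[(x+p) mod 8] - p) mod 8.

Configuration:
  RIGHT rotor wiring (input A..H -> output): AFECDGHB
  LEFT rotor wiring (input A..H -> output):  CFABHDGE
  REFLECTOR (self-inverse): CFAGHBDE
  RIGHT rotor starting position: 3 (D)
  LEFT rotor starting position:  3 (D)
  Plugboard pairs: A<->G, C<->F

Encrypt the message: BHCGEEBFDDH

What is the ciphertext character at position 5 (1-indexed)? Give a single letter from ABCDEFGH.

Char 1 ('B'): step: R->4, L=3; B->plug->B->R->C->L->A->refl->C->L'->G->R'->H->plug->H
Char 2 ('H'): step: R->5, L=3; H->plug->H->R->G->L->C->refl->A->L'->C->R'->B->plug->B
Char 3 ('C'): step: R->6, L=3; C->plug->F->R->E->L->B->refl->F->L'->H->R'->D->plug->D
Char 4 ('G'): step: R->7, L=3; G->plug->A->R->C->L->A->refl->C->L'->G->R'->C->plug->F
Char 5 ('E'): step: R->0, L->4 (L advanced); E->plug->E->R->D->L->A->refl->C->L'->C->R'->D->plug->D

D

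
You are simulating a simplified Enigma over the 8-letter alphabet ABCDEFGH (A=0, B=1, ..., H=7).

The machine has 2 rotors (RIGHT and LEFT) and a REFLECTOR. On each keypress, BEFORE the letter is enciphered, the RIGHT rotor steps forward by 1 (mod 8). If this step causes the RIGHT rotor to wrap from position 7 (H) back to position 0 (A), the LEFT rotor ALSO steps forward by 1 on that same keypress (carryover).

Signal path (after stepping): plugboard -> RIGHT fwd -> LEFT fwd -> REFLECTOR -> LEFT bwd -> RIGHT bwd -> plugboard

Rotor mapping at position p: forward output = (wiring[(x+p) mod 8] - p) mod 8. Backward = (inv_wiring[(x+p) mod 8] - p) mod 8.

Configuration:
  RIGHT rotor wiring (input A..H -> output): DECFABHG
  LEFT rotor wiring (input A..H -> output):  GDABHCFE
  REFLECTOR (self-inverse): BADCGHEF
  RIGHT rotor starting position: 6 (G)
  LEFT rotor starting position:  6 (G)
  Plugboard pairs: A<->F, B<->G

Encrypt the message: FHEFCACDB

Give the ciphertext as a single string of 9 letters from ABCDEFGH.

Char 1 ('F'): step: R->7, L=6; F->plug->A->R->H->L->E->refl->G->L'->B->R'->F->plug->A
Char 2 ('H'): step: R->0, L->7 (L advanced); H->plug->H->R->G->L->D->refl->C->L'->E->R'->B->plug->G
Char 3 ('E'): step: R->1, L=7; E->plug->E->R->A->L->F->refl->H->L'->B->R'->B->plug->G
Char 4 ('F'): step: R->2, L=7; F->plug->A->R->A->L->F->refl->H->L'->B->R'->G->plug->B
Char 5 ('C'): step: R->3, L=7; C->plug->C->R->G->L->D->refl->C->L'->E->R'->D->plug->D
Char 6 ('A'): step: R->4, L=7; A->plug->F->R->A->L->F->refl->H->L'->B->R'->H->plug->H
Char 7 ('C'): step: R->5, L=7; C->plug->C->R->B->L->H->refl->F->L'->A->R'->G->plug->B
Char 8 ('D'): step: R->6, L=7; D->plug->D->R->G->L->D->refl->C->L'->E->R'->E->plug->E
Char 9 ('B'): step: R->7, L=7; B->plug->G->R->C->L->E->refl->G->L'->H->R'->A->plug->F

Answer: AGGBDHBEF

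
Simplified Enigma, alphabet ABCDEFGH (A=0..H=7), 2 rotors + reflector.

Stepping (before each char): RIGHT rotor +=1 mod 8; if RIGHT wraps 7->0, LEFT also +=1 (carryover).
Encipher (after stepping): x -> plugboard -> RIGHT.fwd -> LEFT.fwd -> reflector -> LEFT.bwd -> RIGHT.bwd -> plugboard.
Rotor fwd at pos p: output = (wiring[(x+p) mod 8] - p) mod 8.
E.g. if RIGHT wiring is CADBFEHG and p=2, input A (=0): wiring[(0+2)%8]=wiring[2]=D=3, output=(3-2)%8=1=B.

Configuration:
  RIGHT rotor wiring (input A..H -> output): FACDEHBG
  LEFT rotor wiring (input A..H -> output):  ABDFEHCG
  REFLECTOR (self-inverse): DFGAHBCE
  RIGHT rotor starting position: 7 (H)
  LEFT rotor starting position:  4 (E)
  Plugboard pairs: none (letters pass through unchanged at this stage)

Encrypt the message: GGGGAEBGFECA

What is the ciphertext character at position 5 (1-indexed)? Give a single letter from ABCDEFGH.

Char 1 ('G'): step: R->0, L->5 (L advanced); G->plug->G->R->B->L->F->refl->B->L'->C->R'->C->plug->C
Char 2 ('G'): step: R->1, L=5; G->plug->G->R->F->L->G->refl->C->L'->A->R'->F->plug->F
Char 3 ('G'): step: R->2, L=5; G->plug->G->R->D->L->D->refl->A->L'->G->R'->H->plug->H
Char 4 ('G'): step: R->3, L=5; G->plug->G->R->F->L->G->refl->C->L'->A->R'->A->plug->A
Char 5 ('A'): step: R->4, L=5; A->plug->A->R->A->L->C->refl->G->L'->F->R'->C->plug->C

C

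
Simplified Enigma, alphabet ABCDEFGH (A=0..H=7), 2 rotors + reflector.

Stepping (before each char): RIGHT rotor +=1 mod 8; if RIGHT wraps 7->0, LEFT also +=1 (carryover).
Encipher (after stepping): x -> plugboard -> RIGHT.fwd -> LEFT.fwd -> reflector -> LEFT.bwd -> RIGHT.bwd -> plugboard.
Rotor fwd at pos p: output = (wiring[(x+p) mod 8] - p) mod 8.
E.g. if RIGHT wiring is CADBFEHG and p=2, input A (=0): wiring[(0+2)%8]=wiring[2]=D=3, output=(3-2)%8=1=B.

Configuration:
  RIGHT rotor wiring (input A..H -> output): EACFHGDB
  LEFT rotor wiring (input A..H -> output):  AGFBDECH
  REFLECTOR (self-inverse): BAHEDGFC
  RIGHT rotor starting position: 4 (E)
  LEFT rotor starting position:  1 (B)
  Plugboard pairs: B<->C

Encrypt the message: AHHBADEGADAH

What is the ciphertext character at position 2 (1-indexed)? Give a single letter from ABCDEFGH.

Char 1 ('A'): step: R->5, L=1; A->plug->A->R->B->L->E->refl->D->L'->E->R'->C->plug->B
Char 2 ('H'): step: R->6, L=1; H->plug->H->R->A->L->F->refl->G->L'->G->R'->C->plug->B

B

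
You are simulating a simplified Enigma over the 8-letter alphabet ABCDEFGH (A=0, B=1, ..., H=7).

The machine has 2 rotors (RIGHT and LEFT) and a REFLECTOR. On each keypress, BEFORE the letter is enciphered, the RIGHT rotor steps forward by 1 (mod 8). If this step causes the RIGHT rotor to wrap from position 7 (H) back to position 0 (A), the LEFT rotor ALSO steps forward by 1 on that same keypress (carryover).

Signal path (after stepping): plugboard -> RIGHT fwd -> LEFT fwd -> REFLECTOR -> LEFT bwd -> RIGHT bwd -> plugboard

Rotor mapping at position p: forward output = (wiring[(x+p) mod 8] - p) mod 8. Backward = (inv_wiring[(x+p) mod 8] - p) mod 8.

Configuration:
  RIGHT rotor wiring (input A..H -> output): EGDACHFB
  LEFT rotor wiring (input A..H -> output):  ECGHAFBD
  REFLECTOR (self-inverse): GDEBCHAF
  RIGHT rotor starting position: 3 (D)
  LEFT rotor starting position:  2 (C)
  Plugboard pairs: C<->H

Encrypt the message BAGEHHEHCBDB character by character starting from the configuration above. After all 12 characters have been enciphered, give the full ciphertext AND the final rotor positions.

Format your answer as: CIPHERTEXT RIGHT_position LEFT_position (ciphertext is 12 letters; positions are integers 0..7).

Answer: DDCDAACGBAFH 7 3

Derivation:
Char 1 ('B'): step: R->4, L=2; B->plug->B->R->D->L->D->refl->B->L'->F->R'->D->plug->D
Char 2 ('A'): step: R->5, L=2; A->plug->A->R->C->L->G->refl->A->L'->H->R'->D->plug->D
Char 3 ('G'): step: R->6, L=2; G->plug->G->R->E->L->H->refl->F->L'->B->R'->H->plug->C
Char 4 ('E'): step: R->7, L=2; E->plug->E->R->B->L->F->refl->H->L'->E->R'->D->plug->D
Char 5 ('H'): step: R->0, L->3 (L advanced); H->plug->C->R->D->L->G->refl->A->L'->E->R'->A->plug->A
Char 6 ('H'): step: R->1, L=3; H->plug->C->R->H->L->D->refl->B->L'->F->R'->A->plug->A
Char 7 ('E'): step: R->2, L=3; E->plug->E->R->D->L->G->refl->A->L'->E->R'->H->plug->C
Char 8 ('H'): step: R->3, L=3; H->plug->C->R->E->L->A->refl->G->L'->D->R'->G->plug->G
Char 9 ('C'): step: R->4, L=3; C->plug->H->R->E->L->A->refl->G->L'->D->R'->B->plug->B
Char 10 ('B'): step: R->5, L=3; B->plug->B->R->A->L->E->refl->C->L'->C->R'->A->plug->A
Char 11 ('D'): step: R->6, L=3; D->plug->D->R->A->L->E->refl->C->L'->C->R'->F->plug->F
Char 12 ('B'): step: R->7, L=3; B->plug->B->R->F->L->B->refl->D->L'->H->R'->C->plug->H
Final: ciphertext=DDCDAACGBAFH, RIGHT=7, LEFT=3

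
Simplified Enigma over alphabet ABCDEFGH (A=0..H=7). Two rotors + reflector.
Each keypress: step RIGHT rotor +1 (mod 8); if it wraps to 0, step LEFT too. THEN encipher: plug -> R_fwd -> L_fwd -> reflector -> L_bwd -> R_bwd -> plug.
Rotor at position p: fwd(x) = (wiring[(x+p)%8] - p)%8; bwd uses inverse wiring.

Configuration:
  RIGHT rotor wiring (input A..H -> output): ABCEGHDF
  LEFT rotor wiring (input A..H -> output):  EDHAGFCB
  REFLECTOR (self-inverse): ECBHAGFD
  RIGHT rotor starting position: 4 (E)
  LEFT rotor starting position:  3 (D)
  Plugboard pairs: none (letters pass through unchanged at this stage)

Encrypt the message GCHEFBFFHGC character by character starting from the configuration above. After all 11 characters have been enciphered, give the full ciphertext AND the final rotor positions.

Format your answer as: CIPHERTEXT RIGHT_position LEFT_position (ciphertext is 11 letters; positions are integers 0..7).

Char 1 ('G'): step: R->5, L=3; G->plug->G->R->H->L->E->refl->A->L'->G->R'->B->plug->B
Char 2 ('C'): step: R->6, L=3; C->plug->C->R->C->L->C->refl->B->L'->F->R'->A->plug->A
Char 3 ('H'): step: R->7, L=3; H->plug->H->R->E->L->G->refl->F->L'->A->R'->G->plug->G
Char 4 ('E'): step: R->0, L->4 (L advanced); E->plug->E->R->G->L->D->refl->H->L'->F->R'->H->plug->H
Char 5 ('F'): step: R->1, L=4; F->plug->F->R->C->L->G->refl->F->L'->D->R'->C->plug->C
Char 6 ('B'): step: R->2, L=4; B->plug->B->R->C->L->G->refl->F->L'->D->R'->F->plug->F
Char 7 ('F'): step: R->3, L=4; F->plug->F->R->F->L->H->refl->D->L'->G->R'->G->plug->G
Char 8 ('F'): step: R->4, L=4; F->plug->F->R->F->L->H->refl->D->L'->G->R'->G->plug->G
Char 9 ('H'): step: R->5, L=4; H->plug->H->R->B->L->B->refl->C->L'->A->R'->C->plug->C
Char 10 ('G'): step: R->6, L=4; G->plug->G->R->A->L->C->refl->B->L'->B->R'->H->plug->H
Char 11 ('C'): step: R->7, L=4; C->plug->C->R->C->L->G->refl->F->L'->D->R'->D->plug->D
Final: ciphertext=BAGHCFGGCHD, RIGHT=7, LEFT=4

Answer: BAGHCFGGCHD 7 4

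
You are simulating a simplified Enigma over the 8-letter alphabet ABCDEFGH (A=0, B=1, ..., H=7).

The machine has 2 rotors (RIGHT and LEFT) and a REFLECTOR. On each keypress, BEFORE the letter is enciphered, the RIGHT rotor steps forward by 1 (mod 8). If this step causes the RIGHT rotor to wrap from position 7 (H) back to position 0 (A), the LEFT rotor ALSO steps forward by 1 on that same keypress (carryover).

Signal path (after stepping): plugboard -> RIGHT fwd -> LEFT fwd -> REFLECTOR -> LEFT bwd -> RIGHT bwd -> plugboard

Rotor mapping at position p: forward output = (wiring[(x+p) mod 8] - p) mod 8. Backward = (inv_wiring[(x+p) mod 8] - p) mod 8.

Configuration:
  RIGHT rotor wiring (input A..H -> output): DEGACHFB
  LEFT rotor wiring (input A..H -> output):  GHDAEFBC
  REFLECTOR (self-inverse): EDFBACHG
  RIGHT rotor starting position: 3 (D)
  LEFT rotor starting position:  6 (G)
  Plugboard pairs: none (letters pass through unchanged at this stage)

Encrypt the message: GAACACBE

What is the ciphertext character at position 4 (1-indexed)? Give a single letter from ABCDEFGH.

Char 1 ('G'): step: R->4, L=6; G->plug->G->R->C->L->A->refl->E->L'->B->R'->C->plug->C
Char 2 ('A'): step: R->5, L=6; A->plug->A->R->C->L->A->refl->E->L'->B->R'->F->plug->F
Char 3 ('A'): step: R->6, L=6; A->plug->A->R->H->L->H->refl->G->L'->G->R'->D->plug->D
Char 4 ('C'): step: R->7, L=6; C->plug->C->R->F->L->C->refl->F->L'->E->R'->B->plug->B

B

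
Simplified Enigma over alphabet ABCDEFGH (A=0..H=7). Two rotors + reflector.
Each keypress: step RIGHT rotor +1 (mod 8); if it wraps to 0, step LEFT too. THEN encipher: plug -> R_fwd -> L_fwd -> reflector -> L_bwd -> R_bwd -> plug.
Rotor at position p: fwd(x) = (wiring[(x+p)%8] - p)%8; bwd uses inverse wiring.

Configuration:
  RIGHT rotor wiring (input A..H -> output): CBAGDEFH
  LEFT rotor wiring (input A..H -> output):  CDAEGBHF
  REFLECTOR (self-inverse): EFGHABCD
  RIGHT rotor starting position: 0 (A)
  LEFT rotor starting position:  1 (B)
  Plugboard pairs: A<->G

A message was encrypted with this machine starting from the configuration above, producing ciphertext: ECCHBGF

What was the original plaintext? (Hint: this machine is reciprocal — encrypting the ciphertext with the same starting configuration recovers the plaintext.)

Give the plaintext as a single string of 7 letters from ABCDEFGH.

Char 1 ('E'): step: R->1, L=1; E->plug->E->R->D->L->F->refl->B->L'->H->R'->B->plug->B
Char 2 ('C'): step: R->2, L=1; C->plug->C->R->B->L->H->refl->D->L'->C->R'->D->plug->D
Char 3 ('C'): step: R->3, L=1; C->plug->C->R->B->L->H->refl->D->L'->C->R'->D->plug->D
Char 4 ('H'): step: R->4, L=1; H->plug->H->R->C->L->D->refl->H->L'->B->R'->C->plug->C
Char 5 ('B'): step: R->5, L=1; B->plug->B->R->A->L->C->refl->G->L'->F->R'->D->plug->D
Char 6 ('G'): step: R->6, L=1; G->plug->A->R->H->L->B->refl->F->L'->D->R'->D->plug->D
Char 7 ('F'): step: R->7, L=1; F->plug->F->R->E->L->A->refl->E->L'->G->R'->H->plug->H

Answer: BDDCDDH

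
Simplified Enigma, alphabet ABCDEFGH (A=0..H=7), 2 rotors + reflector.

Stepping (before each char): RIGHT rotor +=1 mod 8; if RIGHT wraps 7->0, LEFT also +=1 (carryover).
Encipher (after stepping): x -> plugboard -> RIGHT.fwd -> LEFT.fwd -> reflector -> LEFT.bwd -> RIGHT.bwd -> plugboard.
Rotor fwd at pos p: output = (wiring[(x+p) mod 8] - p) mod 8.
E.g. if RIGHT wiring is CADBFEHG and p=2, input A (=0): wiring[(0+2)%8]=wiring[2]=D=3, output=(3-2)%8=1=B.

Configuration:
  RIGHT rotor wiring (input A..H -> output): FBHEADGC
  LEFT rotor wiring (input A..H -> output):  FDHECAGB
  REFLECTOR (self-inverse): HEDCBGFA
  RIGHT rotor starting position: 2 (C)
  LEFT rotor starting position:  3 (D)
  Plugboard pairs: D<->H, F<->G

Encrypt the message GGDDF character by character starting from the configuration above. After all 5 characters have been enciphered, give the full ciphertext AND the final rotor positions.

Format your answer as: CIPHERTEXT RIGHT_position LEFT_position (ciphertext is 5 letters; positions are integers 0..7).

Answer: DFCHC 7 3

Derivation:
Char 1 ('G'): step: R->3, L=3; G->plug->F->R->C->L->F->refl->G->L'->E->R'->H->plug->D
Char 2 ('G'): step: R->4, L=3; G->plug->F->R->F->L->C->refl->D->L'->D->R'->G->plug->F
Char 3 ('D'): step: R->5, L=3; D->plug->H->R->D->L->D->refl->C->L'->F->R'->C->plug->C
Char 4 ('D'): step: R->6, L=3; D->plug->H->R->F->L->C->refl->D->L'->D->R'->D->plug->H
Char 5 ('F'): step: R->7, L=3; F->plug->G->R->E->L->G->refl->F->L'->C->R'->C->plug->C
Final: ciphertext=DFCHC, RIGHT=7, LEFT=3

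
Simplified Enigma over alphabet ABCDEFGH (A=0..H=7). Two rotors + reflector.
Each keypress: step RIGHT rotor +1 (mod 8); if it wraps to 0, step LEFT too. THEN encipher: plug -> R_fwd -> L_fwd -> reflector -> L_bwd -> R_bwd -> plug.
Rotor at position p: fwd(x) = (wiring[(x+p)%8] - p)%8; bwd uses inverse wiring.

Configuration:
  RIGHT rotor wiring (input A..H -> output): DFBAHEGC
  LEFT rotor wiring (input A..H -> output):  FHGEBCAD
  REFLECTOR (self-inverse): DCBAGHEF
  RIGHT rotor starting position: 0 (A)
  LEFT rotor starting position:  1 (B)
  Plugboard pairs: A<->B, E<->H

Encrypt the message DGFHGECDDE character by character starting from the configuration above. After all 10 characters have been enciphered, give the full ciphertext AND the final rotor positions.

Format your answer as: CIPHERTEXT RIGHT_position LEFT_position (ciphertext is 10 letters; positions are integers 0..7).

Answer: BCHAEAAFHA 2 2

Derivation:
Char 1 ('D'): step: R->1, L=1; D->plug->D->R->G->L->C->refl->B->L'->E->R'->A->plug->B
Char 2 ('G'): step: R->2, L=1; G->plug->G->R->B->L->F->refl->H->L'->F->R'->C->plug->C
Char 3 ('F'): step: R->3, L=1; F->plug->F->R->A->L->G->refl->E->L'->H->R'->E->plug->H
Char 4 ('H'): step: R->4, L=1; H->plug->E->R->H->L->E->refl->G->L'->A->R'->B->plug->A
Char 5 ('G'): step: R->5, L=1; G->plug->G->R->D->L->A->refl->D->L'->C->R'->H->plug->E
Char 6 ('E'): step: R->6, L=1; E->plug->H->R->G->L->C->refl->B->L'->E->R'->B->plug->A
Char 7 ('C'): step: R->7, L=1; C->plug->C->R->G->L->C->refl->B->L'->E->R'->B->plug->A
Char 8 ('D'): step: R->0, L->2 (L advanced); D->plug->D->R->A->L->E->refl->G->L'->E->R'->F->plug->F
Char 9 ('D'): step: R->1, L=2; D->plug->D->R->G->L->D->refl->A->L'->D->R'->E->plug->H
Char 10 ('E'): step: R->2, L=2; E->plug->H->R->D->L->A->refl->D->L'->G->R'->B->plug->A
Final: ciphertext=BCHAEAAFHA, RIGHT=2, LEFT=2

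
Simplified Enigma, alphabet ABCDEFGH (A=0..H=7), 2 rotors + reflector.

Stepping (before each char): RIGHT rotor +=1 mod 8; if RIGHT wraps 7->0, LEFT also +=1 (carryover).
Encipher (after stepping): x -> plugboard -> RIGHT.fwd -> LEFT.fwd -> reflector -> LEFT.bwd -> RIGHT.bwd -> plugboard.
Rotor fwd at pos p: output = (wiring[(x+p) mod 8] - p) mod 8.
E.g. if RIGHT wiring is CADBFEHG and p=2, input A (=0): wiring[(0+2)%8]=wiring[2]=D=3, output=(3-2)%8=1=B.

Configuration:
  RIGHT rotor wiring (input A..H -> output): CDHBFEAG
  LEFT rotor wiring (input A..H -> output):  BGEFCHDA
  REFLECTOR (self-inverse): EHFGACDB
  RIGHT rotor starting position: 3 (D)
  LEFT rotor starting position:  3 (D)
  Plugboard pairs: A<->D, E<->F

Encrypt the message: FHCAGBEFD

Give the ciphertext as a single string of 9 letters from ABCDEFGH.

Answer: HGBCAFDDB

Derivation:
Char 1 ('F'): step: R->4, L=3; F->plug->E->R->G->L->D->refl->G->L'->F->R'->H->plug->H
Char 2 ('H'): step: R->5, L=3; H->plug->H->R->A->L->C->refl->F->L'->E->R'->G->plug->G
Char 3 ('C'): step: R->6, L=3; C->plug->C->R->E->L->F->refl->C->L'->A->R'->B->plug->B
Char 4 ('A'): step: R->7, L=3; A->plug->D->R->A->L->C->refl->F->L'->E->R'->C->plug->C
Char 5 ('G'): step: R->0, L->4 (L advanced); G->plug->G->R->A->L->G->refl->D->L'->B->R'->D->plug->A
Char 6 ('B'): step: R->1, L=4; B->plug->B->R->G->L->A->refl->E->L'->D->R'->E->plug->F
Char 7 ('E'): step: R->2, L=4; E->plug->F->R->E->L->F->refl->C->L'->F->R'->A->plug->D
Char 8 ('F'): step: R->3, L=4; F->plug->E->R->D->L->E->refl->A->L'->G->R'->A->plug->D
Char 9 ('D'): step: R->4, L=4; D->plug->A->R->B->L->D->refl->G->L'->A->R'->B->plug->B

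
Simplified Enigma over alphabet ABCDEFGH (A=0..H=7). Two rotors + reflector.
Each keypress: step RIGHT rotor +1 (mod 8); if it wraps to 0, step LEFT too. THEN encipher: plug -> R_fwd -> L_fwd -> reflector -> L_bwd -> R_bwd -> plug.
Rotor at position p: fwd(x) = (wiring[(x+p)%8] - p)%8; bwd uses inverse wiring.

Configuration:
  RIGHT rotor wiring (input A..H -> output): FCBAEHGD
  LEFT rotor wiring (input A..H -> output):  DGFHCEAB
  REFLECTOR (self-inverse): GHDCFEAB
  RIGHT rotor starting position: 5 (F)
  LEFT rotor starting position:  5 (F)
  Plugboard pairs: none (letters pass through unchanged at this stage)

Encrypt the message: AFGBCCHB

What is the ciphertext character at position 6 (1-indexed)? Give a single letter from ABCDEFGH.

Char 1 ('A'): step: R->6, L=5; A->plug->A->R->A->L->H->refl->B->L'->E->R'->D->plug->D
Char 2 ('F'): step: R->7, L=5; F->plug->F->R->F->L->A->refl->G->L'->D->R'->C->plug->C
Char 3 ('G'): step: R->0, L->6 (L advanced); G->plug->G->R->G->L->E->refl->F->L'->C->R'->B->plug->B
Char 4 ('B'): step: R->1, L=6; B->plug->B->R->A->L->C->refl->D->L'->B->R'->A->plug->A
Char 5 ('C'): step: R->2, L=6; C->plug->C->R->C->L->F->refl->E->L'->G->R'->B->plug->B
Char 6 ('C'): step: R->3, L=6; C->plug->C->R->E->L->H->refl->B->L'->F->R'->A->plug->A

A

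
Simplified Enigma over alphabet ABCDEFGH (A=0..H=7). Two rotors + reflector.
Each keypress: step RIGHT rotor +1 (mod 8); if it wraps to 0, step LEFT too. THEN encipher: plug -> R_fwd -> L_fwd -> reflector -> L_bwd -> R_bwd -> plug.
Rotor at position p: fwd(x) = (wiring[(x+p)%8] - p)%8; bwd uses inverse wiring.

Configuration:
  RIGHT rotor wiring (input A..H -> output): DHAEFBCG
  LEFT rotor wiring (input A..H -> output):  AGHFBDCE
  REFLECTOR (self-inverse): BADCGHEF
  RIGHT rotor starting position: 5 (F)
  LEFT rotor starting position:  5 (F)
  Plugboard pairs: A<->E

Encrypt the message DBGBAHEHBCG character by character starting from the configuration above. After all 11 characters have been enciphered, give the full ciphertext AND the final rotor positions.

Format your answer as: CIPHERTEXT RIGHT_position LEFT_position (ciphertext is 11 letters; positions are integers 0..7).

Char 1 ('D'): step: R->6, L=5; D->plug->D->R->B->L->F->refl->H->L'->C->R'->E->plug->A
Char 2 ('B'): step: R->7, L=5; B->plug->B->R->E->L->B->refl->A->L'->G->R'->F->plug->F
Char 3 ('G'): step: R->0, L->6 (L advanced); G->plug->G->R->C->L->C->refl->D->L'->G->R'->H->plug->H
Char 4 ('B'): step: R->1, L=6; B->plug->B->R->H->L->F->refl->H->L'->F->R'->G->plug->G
Char 5 ('A'): step: R->2, L=6; A->plug->E->R->A->L->E->refl->G->L'->B->R'->G->plug->G
Char 6 ('H'): step: R->3, L=6; H->plug->H->R->F->L->H->refl->F->L'->H->R'->D->plug->D
Char 7 ('E'): step: R->4, L=6; E->plug->A->R->B->L->G->refl->E->L'->A->R'->H->plug->H
Char 8 ('H'): step: R->5, L=6; H->plug->H->R->A->L->E->refl->G->L'->B->R'->C->plug->C
Char 9 ('B'): step: R->6, L=6; B->plug->B->R->A->L->E->refl->G->L'->B->R'->D->plug->D
Char 10 ('C'): step: R->7, L=6; C->plug->C->R->A->L->E->refl->G->L'->B->R'->D->plug->D
Char 11 ('G'): step: R->0, L->7 (L advanced); G->plug->G->R->C->L->H->refl->F->L'->A->R'->C->plug->C
Final: ciphertext=AFHGGDHCDDC, RIGHT=0, LEFT=7

Answer: AFHGGDHCDDC 0 7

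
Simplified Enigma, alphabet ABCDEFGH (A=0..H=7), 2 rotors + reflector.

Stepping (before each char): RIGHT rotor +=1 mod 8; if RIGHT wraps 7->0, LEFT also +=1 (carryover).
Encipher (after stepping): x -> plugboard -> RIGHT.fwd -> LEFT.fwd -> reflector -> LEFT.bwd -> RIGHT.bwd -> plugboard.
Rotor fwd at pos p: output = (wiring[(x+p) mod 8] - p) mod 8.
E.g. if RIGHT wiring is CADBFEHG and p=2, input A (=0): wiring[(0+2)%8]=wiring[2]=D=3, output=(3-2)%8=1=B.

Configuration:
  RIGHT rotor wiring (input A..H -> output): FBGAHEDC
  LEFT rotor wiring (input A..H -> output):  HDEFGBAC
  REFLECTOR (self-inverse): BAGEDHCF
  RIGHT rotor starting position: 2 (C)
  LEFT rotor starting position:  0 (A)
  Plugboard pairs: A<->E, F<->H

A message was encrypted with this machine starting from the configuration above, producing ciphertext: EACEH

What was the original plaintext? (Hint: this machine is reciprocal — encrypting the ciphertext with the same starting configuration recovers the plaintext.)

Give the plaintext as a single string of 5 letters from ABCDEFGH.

Char 1 ('E'): step: R->3, L=0; E->plug->A->R->F->L->B->refl->A->L'->G->R'->G->plug->G
Char 2 ('A'): step: R->4, L=0; A->plug->E->R->B->L->D->refl->E->L'->C->R'->G->plug->G
Char 3 ('C'): step: R->5, L=0; C->plug->C->R->F->L->B->refl->A->L'->G->R'->B->plug->B
Char 4 ('E'): step: R->6, L=0; E->plug->A->R->F->L->B->refl->A->L'->G->R'->H->plug->F
Char 5 ('H'): step: R->7, L=0; H->plug->F->R->A->L->H->refl->F->L'->D->R'->A->plug->E

Answer: GGBFE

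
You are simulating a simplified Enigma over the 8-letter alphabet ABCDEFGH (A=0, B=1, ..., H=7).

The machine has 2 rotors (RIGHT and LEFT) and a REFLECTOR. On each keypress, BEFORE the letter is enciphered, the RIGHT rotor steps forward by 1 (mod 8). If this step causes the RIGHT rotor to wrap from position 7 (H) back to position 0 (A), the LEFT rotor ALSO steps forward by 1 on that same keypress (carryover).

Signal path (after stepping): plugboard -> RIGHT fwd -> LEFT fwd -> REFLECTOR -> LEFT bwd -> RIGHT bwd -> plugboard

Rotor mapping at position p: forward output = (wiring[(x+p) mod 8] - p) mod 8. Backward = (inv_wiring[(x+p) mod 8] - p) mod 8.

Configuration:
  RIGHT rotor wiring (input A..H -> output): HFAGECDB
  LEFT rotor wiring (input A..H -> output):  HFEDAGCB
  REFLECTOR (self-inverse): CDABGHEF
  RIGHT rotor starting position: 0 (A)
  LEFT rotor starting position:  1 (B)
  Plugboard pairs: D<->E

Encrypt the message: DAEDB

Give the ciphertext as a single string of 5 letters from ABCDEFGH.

Char 1 ('D'): step: R->1, L=1; D->plug->E->R->B->L->D->refl->B->L'->F->R'->C->plug->C
Char 2 ('A'): step: R->2, L=1; A->plug->A->R->G->L->A->refl->C->L'->C->R'->C->plug->C
Char 3 ('E'): step: R->3, L=1; E->plug->D->R->A->L->E->refl->G->L'->H->R'->C->plug->C
Char 4 ('D'): step: R->4, L=1; D->plug->E->R->D->L->H->refl->F->L'->E->R'->G->plug->G
Char 5 ('B'): step: R->5, L=1; B->plug->B->R->G->L->A->refl->C->L'->C->R'->D->plug->E

Answer: CCCGE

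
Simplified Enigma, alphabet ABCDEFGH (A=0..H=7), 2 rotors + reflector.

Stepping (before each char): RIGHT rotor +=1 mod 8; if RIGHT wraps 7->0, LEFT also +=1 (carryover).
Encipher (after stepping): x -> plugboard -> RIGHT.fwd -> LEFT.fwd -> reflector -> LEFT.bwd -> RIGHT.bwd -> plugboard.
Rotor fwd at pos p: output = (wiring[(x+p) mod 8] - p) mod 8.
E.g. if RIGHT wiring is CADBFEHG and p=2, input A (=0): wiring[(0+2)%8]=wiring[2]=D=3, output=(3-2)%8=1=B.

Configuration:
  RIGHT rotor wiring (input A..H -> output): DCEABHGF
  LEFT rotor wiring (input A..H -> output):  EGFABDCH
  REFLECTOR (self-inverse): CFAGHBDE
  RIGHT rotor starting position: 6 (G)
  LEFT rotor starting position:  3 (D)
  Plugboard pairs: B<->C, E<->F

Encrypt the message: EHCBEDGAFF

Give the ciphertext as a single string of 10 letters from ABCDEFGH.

Answer: HBHGCFAFHB

Derivation:
Char 1 ('E'): step: R->7, L=3; E->plug->F->R->C->L->A->refl->C->L'->H->R'->H->plug->H
Char 2 ('H'): step: R->0, L->4 (L advanced); H->plug->H->R->F->L->C->refl->A->L'->E->R'->C->plug->B
Char 3 ('C'): step: R->1, L=4; C->plug->B->R->D->L->D->refl->G->L'->C->R'->H->plug->H
Char 4 ('B'): step: R->2, L=4; B->plug->C->R->H->L->E->refl->H->L'->B->R'->G->plug->G
Char 5 ('E'): step: R->3, L=4; E->plug->F->R->A->L->F->refl->B->L'->G->R'->B->plug->C
Char 6 ('D'): step: R->4, L=4; D->plug->D->R->B->L->H->refl->E->L'->H->R'->E->plug->F
Char 7 ('G'): step: R->5, L=4; G->plug->G->R->D->L->D->refl->G->L'->C->R'->A->plug->A
Char 8 ('A'): step: R->6, L=4; A->plug->A->R->A->L->F->refl->B->L'->G->R'->E->plug->F
Char 9 ('F'): step: R->7, L=4; F->plug->E->R->B->L->H->refl->E->L'->H->R'->H->plug->H
Char 10 ('F'): step: R->0, L->5 (L advanced); F->plug->E->R->B->L->F->refl->B->L'->E->R'->C->plug->B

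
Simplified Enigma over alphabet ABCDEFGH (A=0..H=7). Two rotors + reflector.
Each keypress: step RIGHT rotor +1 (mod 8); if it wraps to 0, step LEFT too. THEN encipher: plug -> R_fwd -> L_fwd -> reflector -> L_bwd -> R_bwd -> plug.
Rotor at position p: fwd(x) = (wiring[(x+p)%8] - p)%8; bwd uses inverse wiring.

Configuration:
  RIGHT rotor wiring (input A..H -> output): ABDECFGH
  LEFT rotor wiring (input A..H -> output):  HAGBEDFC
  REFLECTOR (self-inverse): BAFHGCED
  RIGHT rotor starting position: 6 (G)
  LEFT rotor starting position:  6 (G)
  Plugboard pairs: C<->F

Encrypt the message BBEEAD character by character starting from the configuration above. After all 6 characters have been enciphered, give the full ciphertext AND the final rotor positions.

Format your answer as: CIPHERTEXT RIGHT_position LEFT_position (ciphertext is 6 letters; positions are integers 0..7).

Answer: GECCFH 4 7

Derivation:
Char 1 ('B'): step: R->7, L=6; B->plug->B->R->B->L->E->refl->G->L'->G->R'->G->plug->G
Char 2 ('B'): step: R->0, L->7 (L advanced); B->plug->B->R->B->L->A->refl->B->L'->C->R'->E->plug->E
Char 3 ('E'): step: R->1, L=7; E->plug->E->R->E->L->C->refl->F->L'->F->R'->F->plug->C
Char 4 ('E'): step: R->2, L=7; E->plug->E->R->E->L->C->refl->F->L'->F->R'->F->plug->C
Char 5 ('A'): step: R->3, L=7; A->plug->A->R->B->L->A->refl->B->L'->C->R'->C->plug->F
Char 6 ('D'): step: R->4, L=7; D->plug->D->R->D->L->H->refl->D->L'->A->R'->H->plug->H
Final: ciphertext=GECCFH, RIGHT=4, LEFT=7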